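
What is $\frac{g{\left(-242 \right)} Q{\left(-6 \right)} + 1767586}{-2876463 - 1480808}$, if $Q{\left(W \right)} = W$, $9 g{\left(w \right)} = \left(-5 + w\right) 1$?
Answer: $- \frac{5303252}{13071813} \approx -0.4057$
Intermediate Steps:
$g{\left(w \right)} = - \frac{5}{9} + \frac{w}{9}$ ($g{\left(w \right)} = \frac{\left(-5 + w\right) 1}{9} = \frac{-5 + w}{9} = - \frac{5}{9} + \frac{w}{9}$)
$\frac{g{\left(-242 \right)} Q{\left(-6 \right)} + 1767586}{-2876463 - 1480808} = \frac{\left(- \frac{5}{9} + \frac{1}{9} \left(-242\right)\right) \left(-6\right) + 1767586}{-2876463 - 1480808} = \frac{\left(- \frac{5}{9} - \frac{242}{9}\right) \left(-6\right) + 1767586}{-4357271} = \left(\left(- \frac{247}{9}\right) \left(-6\right) + 1767586\right) \left(- \frac{1}{4357271}\right) = \left(\frac{494}{3} + 1767586\right) \left(- \frac{1}{4357271}\right) = \frac{5303252}{3} \left(- \frac{1}{4357271}\right) = - \frac{5303252}{13071813}$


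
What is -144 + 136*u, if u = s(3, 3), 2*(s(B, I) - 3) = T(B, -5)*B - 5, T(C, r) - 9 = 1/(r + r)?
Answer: 8698/5 ≈ 1739.6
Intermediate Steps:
T(C, r) = 9 + 1/(2*r) (T(C, r) = 9 + 1/(r + r) = 9 + 1/(2*r))
s(B, I) = ½ + 89*B/20 (s(B, I) = 3 + ((9 + (½)/(-5))*B - 5)/2 = 3 + ((9 + (½)*(-⅕))*B - 5)/2 = 3 + ((9 - ⅒)*B - 5)/2 = 3 + (89*B/10 - 5)/2 = 3 + (-5 + 89*B/10)/2 = 3 + (-5/2 + 89*B/20) = ½ + 89*B/20)
u = 277/20 (u = ½ + (89/20)*3 = ½ + 267/20 = 277/20 ≈ 13.850)
-144 + 136*u = -144 + 136*(277/20) = -144 + 9418/5 = 8698/5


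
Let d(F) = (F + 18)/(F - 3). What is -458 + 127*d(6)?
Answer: 558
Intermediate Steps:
d(F) = (18 + F)/(-3 + F)
-458 + 127*d(6) = -458 + 127*((18 + 6)/(-3 + 6)) = -458 + 127*(24/3) = -458 + 127*((⅓)*24) = -458 + 127*8 = -458 + 1016 = 558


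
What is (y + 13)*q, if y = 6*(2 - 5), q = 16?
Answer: -80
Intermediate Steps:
y = -18 (y = 6*(-3) = -18)
(y + 13)*q = (-18 + 13)*16 = -5*16 = -80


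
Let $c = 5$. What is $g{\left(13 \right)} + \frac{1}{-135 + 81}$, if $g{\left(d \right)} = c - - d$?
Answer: $\frac{971}{54} \approx 17.981$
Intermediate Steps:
$g{\left(d \right)} = 5 + d$ ($g{\left(d \right)} = 5 - - d = 5 + d$)
$g{\left(13 \right)} + \frac{1}{-135 + 81} = \left(5 + 13\right) + \frac{1}{-135 + 81} = 18 + \frac{1}{-54} = 18 - \frac{1}{54} = \frac{971}{54}$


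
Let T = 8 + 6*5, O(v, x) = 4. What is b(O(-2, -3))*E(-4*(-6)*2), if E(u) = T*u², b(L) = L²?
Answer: 1400832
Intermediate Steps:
T = 38 (T = 8 + 30 = 38)
E(u) = 38*u²
b(O(-2, -3))*E(-4*(-6)*2) = 4²*(38*(-4*(-6)*2)²) = 16*(38*(24*2)²) = 16*(38*48²) = 16*(38*2304) = 16*87552 = 1400832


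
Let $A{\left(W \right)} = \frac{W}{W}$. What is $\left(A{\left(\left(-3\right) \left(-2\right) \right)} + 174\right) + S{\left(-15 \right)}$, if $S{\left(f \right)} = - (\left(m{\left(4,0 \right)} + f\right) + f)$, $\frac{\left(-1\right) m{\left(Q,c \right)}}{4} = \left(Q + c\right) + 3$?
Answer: $233$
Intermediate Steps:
$m{\left(Q,c \right)} = -12 - 4 Q - 4 c$ ($m{\left(Q,c \right)} = - 4 \left(\left(Q + c\right) + 3\right) = - 4 \left(3 + Q + c\right) = -12 - 4 Q - 4 c$)
$S{\left(f \right)} = 28 - 2 f$ ($S{\left(f \right)} = - (\left(\left(-12 - 16 - 0\right) + f\right) + f) = - (\left(\left(-12 - 16 + 0\right) + f\right) + f) = - (\left(-28 + f\right) + f) = - (-28 + 2 f) = 28 - 2 f$)
$A{\left(W \right)} = 1$
$\left(A{\left(\left(-3\right) \left(-2\right) \right)} + 174\right) + S{\left(-15 \right)} = \left(1 + 174\right) + \left(28 - -30\right) = 175 + \left(28 + 30\right) = 175 + 58 = 233$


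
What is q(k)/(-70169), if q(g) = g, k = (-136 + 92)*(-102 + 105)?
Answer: 12/6379 ≈ 0.0018812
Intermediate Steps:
k = -132 (k = -44*3 = -132)
q(k)/(-70169) = -132/(-70169) = -132*(-1/70169) = 12/6379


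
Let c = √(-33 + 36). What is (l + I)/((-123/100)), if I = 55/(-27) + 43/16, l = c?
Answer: -7025/13284 - 100*√3/123 ≈ -1.9370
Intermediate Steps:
c = √3 ≈ 1.7320
l = √3 ≈ 1.7320
I = 281/432 (I = 55*(-1/27) + 43*(1/16) = -55/27 + 43/16 = 281/432 ≈ 0.65046)
(l + I)/((-123/100)) = (√3 + 281/432)/((-123/100)) = (281/432 + √3)/((-123*1/100)) = (281/432 + √3)/(-123/100) = (281/432 + √3)*(-100/123) = -7025/13284 - 100*√3/123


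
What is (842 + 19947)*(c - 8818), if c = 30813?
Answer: 457254055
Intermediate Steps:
(842 + 19947)*(c - 8818) = (842 + 19947)*(30813 - 8818) = 20789*21995 = 457254055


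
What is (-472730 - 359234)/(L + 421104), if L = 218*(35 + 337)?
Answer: -207991/125550 ≈ -1.6566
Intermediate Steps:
L = 81096 (L = 218*372 = 81096)
(-472730 - 359234)/(L + 421104) = (-472730 - 359234)/(81096 + 421104) = -831964/502200 = -831964*1/502200 = -207991/125550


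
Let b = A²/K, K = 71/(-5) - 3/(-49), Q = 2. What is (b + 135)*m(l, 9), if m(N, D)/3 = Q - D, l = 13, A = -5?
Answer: -9691815/3464 ≈ -2797.9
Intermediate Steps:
K = -3464/245 (K = 71*(-⅕) - 3*(-1/49) = -71/5 + 3/49 = -3464/245 ≈ -14.139)
b = -6125/3464 (b = (-5)²/(-3464/245) = 25*(-245/3464) = -6125/3464 ≈ -1.7682)
m(N, D) = 6 - 3*D (m(N, D) = 3*(2 - D) = 6 - 3*D)
(b + 135)*m(l, 9) = (-6125/3464 + 135)*(6 - 3*9) = 461515*(6 - 27)/3464 = (461515/3464)*(-21) = -9691815/3464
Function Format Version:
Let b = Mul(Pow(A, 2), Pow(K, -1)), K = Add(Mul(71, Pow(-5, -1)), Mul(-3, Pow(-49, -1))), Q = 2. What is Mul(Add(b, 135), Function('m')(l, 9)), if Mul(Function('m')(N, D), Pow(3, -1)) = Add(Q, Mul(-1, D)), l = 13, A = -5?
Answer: Rational(-9691815, 3464) ≈ -2797.9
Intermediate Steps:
K = Rational(-3464, 245) (K = Add(Mul(71, Rational(-1, 5)), Mul(-3, Rational(-1, 49))) = Add(Rational(-71, 5), Rational(3, 49)) = Rational(-3464, 245) ≈ -14.139)
b = Rational(-6125, 3464) (b = Mul(Pow(-5, 2), Pow(Rational(-3464, 245), -1)) = Mul(25, Rational(-245, 3464)) = Rational(-6125, 3464) ≈ -1.7682)
Function('m')(N, D) = Add(6, Mul(-3, D)) (Function('m')(N, D) = Mul(3, Add(2, Mul(-1, D))) = Add(6, Mul(-3, D)))
Mul(Add(b, 135), Function('m')(l, 9)) = Mul(Add(Rational(-6125, 3464), 135), Add(6, Mul(-3, 9))) = Mul(Rational(461515, 3464), Add(6, -27)) = Mul(Rational(461515, 3464), -21) = Rational(-9691815, 3464)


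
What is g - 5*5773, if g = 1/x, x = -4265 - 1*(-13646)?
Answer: -270782564/9381 ≈ -28865.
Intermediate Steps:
x = 9381 (x = -4265 + 13646 = 9381)
g = 1/9381 ≈ 0.00010660
g - 5*5773 = 1/9381 - 5*5773 = 1/9381 - 1*28865 = 1/9381 - 28865 = -270782564/9381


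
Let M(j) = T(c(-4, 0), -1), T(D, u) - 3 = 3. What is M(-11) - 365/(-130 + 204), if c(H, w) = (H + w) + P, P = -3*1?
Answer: 79/74 ≈ 1.0676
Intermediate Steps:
P = -3
c(H, w) = -3 + H + w (c(H, w) = (H + w) - 3 = -3 + H + w)
T(D, u) = 6 (T(D, u) = 3 + 3 = 6)
M(j) = 6
M(-11) - 365/(-130 + 204) = 6 - 365/(-130 + 204) = 6 - 365/74 = 79/74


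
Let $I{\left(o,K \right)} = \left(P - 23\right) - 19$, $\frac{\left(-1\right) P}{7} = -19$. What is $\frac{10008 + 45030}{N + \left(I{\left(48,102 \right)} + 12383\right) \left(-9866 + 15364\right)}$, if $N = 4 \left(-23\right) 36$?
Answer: $\frac{9173}{11429790} \approx 0.00080255$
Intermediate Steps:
$P = 133$ ($P = \left(-7\right) \left(-19\right) = 133$)
$N = -3312$ ($N = \left(-92\right) 36 = -3312$)
$I{\left(o,K \right)} = 91$ ($I{\left(o,K \right)} = \left(133 - 23\right) - 19 = 110 - 19 = 91$)
$\frac{10008 + 45030}{N + \left(I{\left(48,102 \right)} + 12383\right) \left(-9866 + 15364\right)} = \frac{10008 + 45030}{-3312 + \left(91 + 12383\right) \left(-9866 + 15364\right)} = \frac{55038}{-3312 + 12474 \cdot 5498} = \frac{55038}{-3312 + 68582052} = \frac{55038}{68578740} = 55038 \cdot \frac{1}{68578740} = \frac{9173}{11429790}$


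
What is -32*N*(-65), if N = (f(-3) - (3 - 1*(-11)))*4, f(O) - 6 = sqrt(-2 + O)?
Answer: -66560 + 8320*I*sqrt(5) ≈ -66560.0 + 18604.0*I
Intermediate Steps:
f(O) = 6 + sqrt(-2 + O)
N = -32 + 4*I*sqrt(5) (N = ((6 + sqrt(-2 - 3)) - (3 - 1*(-11)))*4 = ((6 + sqrt(-5)) - (3 + 11))*4 = ((6 + I*sqrt(5)) - 1*14)*4 = ((6 + I*sqrt(5)) - 14)*4 = (-8 + I*sqrt(5))*4 = -32 + 4*I*sqrt(5) ≈ -32.0 + 8.9443*I)
-32*N*(-65) = -32*(-32 + 4*I*sqrt(5))*(-65) = (1024 - 128*I*sqrt(5))*(-65) = -66560 + 8320*I*sqrt(5)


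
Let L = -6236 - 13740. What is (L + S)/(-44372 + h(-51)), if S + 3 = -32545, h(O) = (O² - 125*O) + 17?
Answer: 5836/3931 ≈ 1.4846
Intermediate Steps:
h(O) = 17 + O² - 125*O
L = -19976
S = -32548 (S = -3 - 32545 = -32548)
(L + S)/(-44372 + h(-51)) = (-19976 - 32548)/(-44372 + (17 + (-51)² - 125*(-51))) = -52524/(-44372 + (17 + 2601 + 6375)) = -52524/(-44372 + 8993) = -52524/(-35379) = -52524*(-1/35379) = 5836/3931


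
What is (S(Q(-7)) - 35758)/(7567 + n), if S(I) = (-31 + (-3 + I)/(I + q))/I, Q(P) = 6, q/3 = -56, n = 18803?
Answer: -11587267/8543880 ≈ -1.3562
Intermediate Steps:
q = -168 (q = 3*(-56) = -168)
S(I) = (-31 + (-3 + I)/(-168 + I))/I (S(I) = (-31 + (-3 + I)/(I - 168))/I = (-31 + (-3 + I)/(-168 + I))/I)
(S(Q(-7)) - 35758)/(7567 + n) = (15*(347 - 2*6)/(6*(-168 + 6)) - 35758)/(7567 + 18803) = (15*(⅙)*(347 - 12)/(-162) - 35758)/26370 = (15*(⅙)*(-1/162)*335 - 35758)*(1/26370) = (-1675/324 - 35758)*(1/26370) = -11587267/324*1/26370 = -11587267/8543880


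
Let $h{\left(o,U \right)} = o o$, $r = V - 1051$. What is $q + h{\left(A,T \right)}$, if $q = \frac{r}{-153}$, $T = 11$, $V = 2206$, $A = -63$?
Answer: $\frac{202034}{51} \approx 3961.4$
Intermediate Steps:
$r = 1155$ ($r = 2206 - 1051 = 1155$)
$h{\left(o,U \right)} = o^{2}$
$q = - \frac{385}{51}$ ($q = \frac{1155}{-153} = 1155 \left(- \frac{1}{153}\right) = - \frac{385}{51} \approx -7.549$)
$q + h{\left(A,T \right)} = - \frac{385}{51} + \left(-63\right)^{2} = - \frac{385}{51} + 3969 = \frac{202034}{51}$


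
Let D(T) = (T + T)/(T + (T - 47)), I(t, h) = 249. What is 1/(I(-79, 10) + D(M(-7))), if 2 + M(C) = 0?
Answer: 51/12703 ≈ 0.0040148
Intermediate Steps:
M(C) = -2 (M(C) = -2 + 0 = -2)
D(T) = 2*T/(-47 + 2*T) (D(T) = (2*T)/(T + (-47 + T)) = (2*T)/(-47 + 2*T) = 2*T/(-47 + 2*T))
1/(I(-79, 10) + D(M(-7))) = 1/(249 + 2*(-2)/(-47 + 2*(-2))) = 1/(249 + 2*(-2)/(-47 - 4)) = 1/(249 + 2*(-2)/(-51)) = 1/(249 + 2*(-2)*(-1/51)) = 1/(249 + 4/51) = 1/(12703/51) = 51/12703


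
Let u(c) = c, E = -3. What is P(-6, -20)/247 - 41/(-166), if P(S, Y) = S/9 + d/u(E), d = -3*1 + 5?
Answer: 29717/123006 ≈ 0.24159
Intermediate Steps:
d = 2 (d = -3 + 5 = 2)
P(S, Y) = -⅔ + S/9 (P(S, Y) = S/9 + 2/(-3) = S*(⅑) + 2*(-⅓) = S/9 - ⅔ = -⅔ + S/9)
P(-6, -20)/247 - 41/(-166) = (-⅔ + (⅑)*(-6))/247 - 41/(-166) = (-⅔ - ⅔)*(1/247) - 41*(-1/166) = -4/3*1/247 + 41/166 = -4/741 + 41/166 = 29717/123006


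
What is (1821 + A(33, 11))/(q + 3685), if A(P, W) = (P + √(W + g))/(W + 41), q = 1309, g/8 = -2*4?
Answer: 94725/259688 + I*√53/259688 ≈ 0.36476 + 2.8034e-5*I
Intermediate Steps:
g = -64 (g = 8*(-2*4) = 8*(-8) = -64)
A(P, W) = (P + √(-64 + W))/(41 + W) (A(P, W) = (P + √(W - 64))/(W + 41) = (P + √(-64 + W))/(41 + W))
(1821 + A(33, 11))/(q + 3685) = (1821 + (33 + √(-64 + 11))/(41 + 11))/(1309 + 3685) = (1821 + (33 + √(-53))/52)/4994 = (1821 + (33 + I*√53)/52)*(1/4994) = (1821 + (33/52 + I*√53/52))*(1/4994) = (94725/52 + I*√53/52)*(1/4994) = 94725/259688 + I*√53/259688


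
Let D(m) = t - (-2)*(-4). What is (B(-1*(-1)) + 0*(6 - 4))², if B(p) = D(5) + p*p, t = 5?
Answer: 4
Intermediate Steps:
D(m) = -3 (D(m) = 5 - (-2)*(-4) = 5 - 1*8 = 5 - 8 = -3)
B(p) = -3 + p² (B(p) = -3 + p*p = -3 + p²)
(B(-1*(-1)) + 0*(6 - 4))² = ((-3 + (-1*(-1))²) + 0*(6 - 4))² = ((-3 + 1²) + 0*2)² = ((-3 + 1) + 0)² = (-2 + 0)² = (-2)² = 4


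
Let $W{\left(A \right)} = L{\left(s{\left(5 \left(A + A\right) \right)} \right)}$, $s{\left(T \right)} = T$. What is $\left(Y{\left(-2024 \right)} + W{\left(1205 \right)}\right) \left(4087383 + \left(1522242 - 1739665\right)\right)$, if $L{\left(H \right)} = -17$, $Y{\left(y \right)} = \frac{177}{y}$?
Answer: $- \frac{16730320825}{253} \approx -6.6128 \cdot 10^{7}$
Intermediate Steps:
$W{\left(A \right)} = -17$
$\left(Y{\left(-2024 \right)} + W{\left(1205 \right)}\right) \left(4087383 + \left(1522242 - 1739665\right)\right) = \left(\frac{177}{-2024} - 17\right) \left(4087383 + \left(1522242 - 1739665\right)\right) = \left(177 \left(- \frac{1}{2024}\right) - 17\right) \left(4087383 - 217423\right) = \left(- \frac{177}{2024} - 17\right) 3869960 = \left(- \frac{34585}{2024}\right) 3869960 = - \frac{16730320825}{253}$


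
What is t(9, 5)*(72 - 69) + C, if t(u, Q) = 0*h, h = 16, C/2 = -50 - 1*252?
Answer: -604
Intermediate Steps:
C = -604 (C = 2*(-50 - 1*252) = 2*(-50 - 252) = 2*(-302) = -604)
t(u, Q) = 0 (t(u, Q) = 0*16 = 0)
t(9, 5)*(72 - 69) + C = 0*(72 - 69) - 604 = 0*3 - 604 = 0 - 604 = -604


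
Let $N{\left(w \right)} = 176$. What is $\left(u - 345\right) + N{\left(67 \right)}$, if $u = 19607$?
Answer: $19438$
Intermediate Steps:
$\left(u - 345\right) + N{\left(67 \right)} = \left(19607 - 345\right) + 176 = 19262 + 176 = 19438$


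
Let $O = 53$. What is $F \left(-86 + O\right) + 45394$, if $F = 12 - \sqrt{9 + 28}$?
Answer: $44998 + 33 \sqrt{37} \approx 45199.0$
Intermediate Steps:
$F = 12 - \sqrt{37} \approx 5.9172$
$F \left(-86 + O\right) + 45394 = \left(12 - \sqrt{37}\right) \left(-86 + 53\right) + 45394 = \left(12 - \sqrt{37}\right) \left(-33\right) + 45394 = \left(-396 + 33 \sqrt{37}\right) + 45394 = 44998 + 33 \sqrt{37}$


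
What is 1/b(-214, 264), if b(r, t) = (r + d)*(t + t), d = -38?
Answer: -1/133056 ≈ -7.5156e-6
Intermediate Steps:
b(r, t) = 2*t*(-38 + r) (b(r, t) = (r - 38)*(t + t) = (-38 + r)*(2*t) = 2*t*(-38 + r))
1/b(-214, 264) = 1/(2*264*(-38 - 214)) = 1/(2*264*(-252)) = 1/(-133056) = -1/133056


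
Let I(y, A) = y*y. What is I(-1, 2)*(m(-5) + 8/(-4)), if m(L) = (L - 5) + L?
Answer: -17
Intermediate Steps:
I(y, A) = y²
m(L) = -5 + 2*L (m(L) = (-5 + L) + L = -5 + 2*L)
I(-1, 2)*(m(-5) + 8/(-4)) = (-1)²*((-5 + 2*(-5)) + 8/(-4)) = 1*((-5 - 10) + 8*(-¼)) = 1*(-15 - 2) = 1*(-17) = -17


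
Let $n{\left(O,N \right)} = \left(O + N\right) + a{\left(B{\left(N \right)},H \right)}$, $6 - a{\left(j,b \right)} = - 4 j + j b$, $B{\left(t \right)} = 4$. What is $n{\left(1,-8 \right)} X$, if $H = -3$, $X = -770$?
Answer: $-20790$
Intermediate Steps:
$a{\left(j,b \right)} = 6 + 4 j - b j$ ($a{\left(j,b \right)} = 6 - \left(- 4 j + j b\right) = 6 - \left(- 4 j + b j\right) = 6 + 4 j - b j$)
$n{\left(O,N \right)} = 34 + N + O$ ($n{\left(O,N \right)} = \left(O + N\right) + \left(6 + 4 \cdot 4 - \left(-3\right) 4\right) = \left(N + O\right) + \left(6 + 16 + 12\right) = \left(N + O\right) + 34 = 34 + N + O$)
$n{\left(1,-8 \right)} X = \left(34 - 8 + 1\right) \left(-770\right) = 27 \left(-770\right) = -20790$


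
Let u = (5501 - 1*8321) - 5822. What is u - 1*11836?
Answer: -20478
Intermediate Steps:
u = -8642 (u = (5501 - 8321) - 5822 = -2820 - 5822 = -8642)
u - 1*11836 = -8642 - 1*11836 = -8642 - 11836 = -20478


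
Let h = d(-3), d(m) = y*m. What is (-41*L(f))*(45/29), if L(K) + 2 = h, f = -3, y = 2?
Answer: 14760/29 ≈ 508.97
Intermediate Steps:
d(m) = 2*m
h = -6 (h = 2*(-3) = -6)
L(K) = -8 (L(K) = -2 - 6 = -8)
(-41*L(f))*(45/29) = (-41*(-8))*(45/29) = 328*(45*(1/29)) = 328*(45/29) = 14760/29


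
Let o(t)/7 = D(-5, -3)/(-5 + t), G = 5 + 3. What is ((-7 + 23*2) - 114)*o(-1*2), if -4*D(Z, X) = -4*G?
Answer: 600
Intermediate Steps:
G = 8
D(Z, X) = 8 (D(Z, X) = -(-1)*8 = -¼*(-32) = 8)
o(t) = 56/(-5 + t) (o(t) = 7*(8/(-5 + t)) = 56/(-5 + t))
((-7 + 23*2) - 114)*o(-1*2) = ((-7 + 23*2) - 114)*(56/(-5 - 1*2)) = ((-7 + 46) - 114)*(56/(-5 - 2)) = (39 - 114)*(56/(-7)) = -4200*(-1)/7 = -75*(-8) = 600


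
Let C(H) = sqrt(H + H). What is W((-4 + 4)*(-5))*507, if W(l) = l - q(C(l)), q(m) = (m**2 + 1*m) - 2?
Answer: 1014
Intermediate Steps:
C(H) = sqrt(2)*sqrt(H) (C(H) = sqrt(2*H) = sqrt(2)*sqrt(H))
q(m) = -2 + m + m**2 (q(m) = (m**2 + m) - 2 = (m + m**2) - 2 = -2 + m + m**2)
W(l) = 2 - l - sqrt(2)*sqrt(l) (W(l) = l - (-2 + sqrt(2)*sqrt(l) + (sqrt(2)*sqrt(l))**2) = l - (-2 + sqrt(2)*sqrt(l) + 2*l) = l - (-2 + 2*l + sqrt(2)*sqrt(l)) = l + (2 - 2*l - sqrt(2)*sqrt(l)) = 2 - l - sqrt(2)*sqrt(l))
W((-4 + 4)*(-5))*507 = (2 - (-4 + 4)*(-5) - sqrt(2)*sqrt((-4 + 4)*(-5)))*507 = (2 - 0*(-5) - sqrt(2)*sqrt(0*(-5)))*507 = (2 - 1*0 - sqrt(2)*sqrt(0))*507 = (2 + 0 - 1*sqrt(2)*0)*507 = (2 + 0 + 0)*507 = 2*507 = 1014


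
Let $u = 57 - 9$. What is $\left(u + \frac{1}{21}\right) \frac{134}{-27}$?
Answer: $- \frac{135206}{567} \approx -238.46$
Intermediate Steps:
$u = 48$ ($u = 57 - 9 = 48$)
$\left(u + \frac{1}{21}\right) \frac{134}{-27} = \left(48 + \frac{1}{21}\right) \frac{134}{-27} = \left(48 + \frac{1}{21}\right) 134 \left(- \frac{1}{27}\right) = \frac{1009}{21} \left(- \frac{134}{27}\right) = - \frac{135206}{567}$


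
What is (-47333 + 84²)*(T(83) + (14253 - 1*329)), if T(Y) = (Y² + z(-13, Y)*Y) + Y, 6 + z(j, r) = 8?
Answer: -848314174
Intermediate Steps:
z(j, r) = 2 (z(j, r) = -6 + 8 = 2)
T(Y) = Y² + 3*Y (T(Y) = (Y² + 2*Y) + Y = Y² + 3*Y)
(-47333 + 84²)*(T(83) + (14253 - 1*329)) = (-47333 + 84²)*(83*(3 + 83) + (14253 - 1*329)) = (-47333 + 7056)*(83*86 + (14253 - 329)) = -40277*(7138 + 13924) = -40277*21062 = -848314174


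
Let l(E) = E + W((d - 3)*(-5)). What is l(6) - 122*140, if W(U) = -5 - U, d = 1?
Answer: -17089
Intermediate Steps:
l(E) = -15 + E (l(E) = E + (-5 - (1 - 3)*(-5)) = E + (-5 - (-2)*(-5)) = E + (-5 - 1*10) = E + (-5 - 10) = E - 15 = -15 + E)
l(6) - 122*140 = (-15 + 6) - 122*140 = -9 - 17080 = -17089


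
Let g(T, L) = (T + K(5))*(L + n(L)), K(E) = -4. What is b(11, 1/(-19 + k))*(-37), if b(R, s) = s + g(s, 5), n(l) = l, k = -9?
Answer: 41847/28 ≈ 1494.5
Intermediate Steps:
g(T, L) = 2*L*(-4 + T) (g(T, L) = (T - 4)*(L + L) = (-4 + T)*(2*L) = 2*L*(-4 + T))
b(R, s) = -40 + 11*s (b(R, s) = s + 2*5*(-4 + s) = s + (-40 + 10*s) = -40 + 11*s)
b(11, 1/(-19 + k))*(-37) = (-40 + 11/(-19 - 9))*(-37) = (-40 + 11/(-28))*(-37) = (-40 + 11*(-1/28))*(-37) = (-40 - 11/28)*(-37) = -1131/28*(-37) = 41847/28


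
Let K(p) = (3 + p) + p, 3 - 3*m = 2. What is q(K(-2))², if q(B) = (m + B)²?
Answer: 16/81 ≈ 0.19753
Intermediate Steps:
m = ⅓ (m = 1 - ⅓*2 = 1 - ⅔ = ⅓ ≈ 0.33333)
K(p) = 3 + 2*p
q(B) = (⅓ + B)²
q(K(-2))² = ((1 + 3*(3 + 2*(-2)))²/9)² = ((1 + 3*(3 - 4))²/9)² = ((1 + 3*(-1))²/9)² = ((1 - 3)²/9)² = ((⅑)*(-2)²)² = ((⅑)*4)² = (4/9)² = 16/81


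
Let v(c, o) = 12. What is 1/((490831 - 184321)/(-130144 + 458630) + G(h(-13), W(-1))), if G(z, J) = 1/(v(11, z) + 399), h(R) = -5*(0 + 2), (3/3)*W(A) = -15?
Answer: 67503873/63152048 ≈ 1.0689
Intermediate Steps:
W(A) = -15
h(R) = -10 (h(R) = -5*2 = -10)
G(z, J) = 1/411 (G(z, J) = 1/(12 + 399) = 1/411)
1/((490831 - 184321)/(-130144 + 458630) + G(h(-13), W(-1))) = 1/((490831 - 184321)/(-130144 + 458630) + 1/411) = 1/(306510/328486 + 1/411) = 1/(306510*(1/328486) + 1/411) = 1/(153255/164243 + 1/411) = 1/(63152048/67503873) = 67503873/63152048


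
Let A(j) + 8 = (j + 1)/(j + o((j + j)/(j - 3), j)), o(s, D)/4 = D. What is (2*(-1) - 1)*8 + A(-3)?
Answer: -478/15 ≈ -31.867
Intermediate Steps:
o(s, D) = 4*D
A(j) = -8 + (1 + j)/(5*j) (A(j) = -8 + (j + 1)/(j + 4*j) = -8 + (1 + j)/((5*j)) = -8 + (1 + j)*(1/(5*j)) = -8 + (1 + j)/(5*j))
(2*(-1) - 1)*8 + A(-3) = (2*(-1) - 1)*8 + (1/5)*(1 - 39*(-3))/(-3) = (-2 - 1)*8 + (1/5)*(-1/3)*(1 + 117) = -3*8 + (1/5)*(-1/3)*118 = -24 - 118/15 = -478/15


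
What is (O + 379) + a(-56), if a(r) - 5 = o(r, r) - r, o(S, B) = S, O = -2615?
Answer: -2231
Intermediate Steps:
a(r) = 5 (a(r) = 5 + (r - r) = 5 + 0 = 5)
(O + 379) + a(-56) = (-2615 + 379) + 5 = -2236 + 5 = -2231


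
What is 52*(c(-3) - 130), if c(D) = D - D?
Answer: -6760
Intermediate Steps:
c(D) = 0
52*(c(-3) - 130) = 52*(0 - 130) = 52*(-130) = -6760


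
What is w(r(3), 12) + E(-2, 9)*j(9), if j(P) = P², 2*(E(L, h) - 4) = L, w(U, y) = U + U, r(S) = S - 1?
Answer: 247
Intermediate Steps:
r(S) = -1 + S
w(U, y) = 2*U
E(L, h) = 4 + L/2
w(r(3), 12) + E(-2, 9)*j(9) = 2*(-1 + 3) + (4 + (½)*(-2))*9² = 2*2 + (4 - 1)*81 = 4 + 3*81 = 4 + 243 = 247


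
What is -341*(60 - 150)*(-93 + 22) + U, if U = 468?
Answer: -2178522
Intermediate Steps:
-341*(60 - 150)*(-93 + 22) + U = -341*(60 - 150)*(-93 + 22) + 468 = -(-30690)*(-71) + 468 = -341*6390 + 468 = -2178990 + 468 = -2178522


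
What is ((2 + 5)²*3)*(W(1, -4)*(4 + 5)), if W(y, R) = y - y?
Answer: 0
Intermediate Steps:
W(y, R) = 0
((2 + 5)²*3)*(W(1, -4)*(4 + 5)) = ((2 + 5)²*3)*(0*(4 + 5)) = (7²*3)*(0*9) = (49*3)*0 = 147*0 = 0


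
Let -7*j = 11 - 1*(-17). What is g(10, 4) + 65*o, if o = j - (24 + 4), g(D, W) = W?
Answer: -2076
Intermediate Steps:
j = -4 (j = -(11 - 1*(-17))/7 = -(11 + 17)/7 = -⅐*28 = -4)
o = -32 (o = -4 - (24 + 4) = -4 - 1*28 = -4 - 28 = -32)
g(10, 4) + 65*o = 4 + 65*(-32) = 4 - 2080 = -2076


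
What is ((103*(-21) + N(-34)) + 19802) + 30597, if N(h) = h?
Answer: 48202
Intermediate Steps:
((103*(-21) + N(-34)) + 19802) + 30597 = ((103*(-21) - 34) + 19802) + 30597 = ((-2163 - 34) + 19802) + 30597 = (-2197 + 19802) + 30597 = 17605 + 30597 = 48202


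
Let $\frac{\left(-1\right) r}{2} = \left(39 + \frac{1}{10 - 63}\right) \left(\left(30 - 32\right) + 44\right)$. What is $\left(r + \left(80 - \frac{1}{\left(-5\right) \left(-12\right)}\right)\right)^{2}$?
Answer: $\frac{103190916673849}{10112400} \approx 1.0204 \cdot 10^{7}$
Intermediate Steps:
$r = - \frac{173544}{53}$ ($r = - 2 \left(39 + \frac{1}{10 - 63}\right) \left(\left(30 - 32\right) + 44\right) = - 2 \left(39 + \frac{1}{-53}\right) \left(\left(30 - 32\right) + 44\right) = - 2 \left(39 - \frac{1}{53}\right) \left(-2 + 44\right) = - 2 \cdot \frac{2066}{53} \cdot 42 = \left(-2\right) \frac{86772}{53} = - \frac{173544}{53} \approx -3274.4$)
$\left(r + \left(80 - \frac{1}{\left(-5\right) \left(-12\right)}\right)\right)^{2} = \left(- \frac{173544}{53} + \left(80 - \frac{1}{\left(-5\right) \left(-12\right)}\right)\right)^{2} = \left(- \frac{173544}{53} + \left(80 - \frac{1}{60}\right)\right)^{2} = \left(- \frac{173544}{53} + \frac{4799}{60}\right)^{2} = \left(- \frac{10158293}{3180}\right)^{2} = \frac{103190916673849}{10112400}$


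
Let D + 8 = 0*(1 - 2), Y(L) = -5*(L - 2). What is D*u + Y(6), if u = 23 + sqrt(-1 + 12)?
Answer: -204 - 8*sqrt(11) ≈ -230.53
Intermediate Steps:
Y(L) = 10 - 5*L (Y(L) = -5*(-2 + L) = 10 - 5*L)
D = -8 (D = -8 + 0*(1 - 2) = -8 + 0*(-1) = -8 + 0 = -8)
u = 23 + sqrt(11) ≈ 26.317
D*u + Y(6) = -8*(23 + sqrt(11)) + (10 - 5*6) = (-184 - 8*sqrt(11)) + (10 - 30) = (-184 - 8*sqrt(11)) - 20 = -204 - 8*sqrt(11)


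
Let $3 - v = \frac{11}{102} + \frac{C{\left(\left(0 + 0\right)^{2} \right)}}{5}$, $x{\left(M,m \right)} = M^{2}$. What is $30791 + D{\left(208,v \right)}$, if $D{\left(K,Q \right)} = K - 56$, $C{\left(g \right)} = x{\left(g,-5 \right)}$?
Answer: $30943$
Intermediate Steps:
$C{\left(g \right)} = g^{2}$
$v = \frac{295}{102}$ ($v = 3 - \left(\frac{11}{102} + \frac{\left(\left(0 + 0\right)^{2}\right)^{2}}{5}\right) = 3 - \left(11 \cdot \frac{1}{102} + \left(0^{2}\right)^{2} \cdot \frac{1}{5}\right) = 3 - \left(\frac{11}{102} + 0^{2} \cdot \frac{1}{5}\right) = 3 - \left(\frac{11}{102} + 0 \cdot \frac{1}{5}\right) = 3 - \left(\frac{11}{102} + 0\right) = 3 - \frac{11}{102} = \frac{295}{102} \approx 2.8922$)
$D{\left(K,Q \right)} = -56 + K$ ($D{\left(K,Q \right)} = K - 56 = -56 + K$)
$30791 + D{\left(208,v \right)} = 30791 + \left(-56 + 208\right) = 30791 + 152 = 30943$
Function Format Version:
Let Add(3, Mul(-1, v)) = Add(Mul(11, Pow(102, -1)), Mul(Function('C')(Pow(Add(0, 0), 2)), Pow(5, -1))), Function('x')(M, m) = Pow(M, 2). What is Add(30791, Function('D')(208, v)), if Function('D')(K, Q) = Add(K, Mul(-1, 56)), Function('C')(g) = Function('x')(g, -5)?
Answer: 30943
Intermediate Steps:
Function('C')(g) = Pow(g, 2)
v = Rational(295, 102) (v = Add(3, Mul(-1, Add(Mul(11, Pow(102, -1)), Mul(Pow(Pow(Add(0, 0), 2), 2), Pow(5, -1))))) = Add(3, Mul(-1, Add(Mul(11, Rational(1, 102)), Mul(Pow(Pow(0, 2), 2), Rational(1, 5))))) = Add(3, Mul(-1, Add(Rational(11, 102), Mul(Pow(0, 2), Rational(1, 5))))) = Add(3, Mul(-1, Add(Rational(11, 102), Mul(0, Rational(1, 5))))) = Add(3, Mul(-1, Add(Rational(11, 102), 0))) = Add(3, Mul(-1, Rational(11, 102))) = Add(3, Rational(-11, 102)) = Rational(295, 102) ≈ 2.8922)
Function('D')(K, Q) = Add(-56, K) (Function('D')(K, Q) = Add(K, -56) = Add(-56, K))
Add(30791, Function('D')(208, v)) = Add(30791, Add(-56, 208)) = Add(30791, 152) = 30943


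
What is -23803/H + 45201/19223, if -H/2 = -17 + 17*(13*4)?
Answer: 535943603/33332682 ≈ 16.079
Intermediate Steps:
H = -1734 (H = -2*(-17 + 17*(13*4)) = -2*(-17 + 17*52) = -2*(-17 + 884) = -2*867 = -1734)
-23803/H + 45201/19223 = -23803/(-1734) + 45201/19223 = -23803*(-1/1734) + 45201*(1/19223) = 23803/1734 + 45201/19223 = 535943603/33332682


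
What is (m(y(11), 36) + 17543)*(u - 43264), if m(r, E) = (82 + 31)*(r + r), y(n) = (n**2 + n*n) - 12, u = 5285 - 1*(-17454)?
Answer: -1426959575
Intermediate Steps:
u = 22739 (u = 5285 + 17454 = 22739)
y(n) = -12 + 2*n**2 (y(n) = (n**2 + n**2) - 12 = 2*n**2 - 12 = -12 + 2*n**2)
m(r, E) = 226*r (m(r, E) = 113*(2*r) = 226*r)
(m(y(11), 36) + 17543)*(u - 43264) = (226*(-12 + 2*11**2) + 17543)*(22739 - 43264) = (226*(-12 + 2*121) + 17543)*(-20525) = (226*(-12 + 242) + 17543)*(-20525) = (226*230 + 17543)*(-20525) = (51980 + 17543)*(-20525) = 69523*(-20525) = -1426959575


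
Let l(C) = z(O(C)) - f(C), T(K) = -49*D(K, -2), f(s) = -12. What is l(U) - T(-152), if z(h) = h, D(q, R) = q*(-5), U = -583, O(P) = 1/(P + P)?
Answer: 43435831/1166 ≈ 37252.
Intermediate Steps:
O(P) = 1/(2*P)
D(q, R) = -5*q
T(K) = 245*K (T(K) = -(-245)*K = 245*K)
l(C) = 12 + 1/(2*C) (l(C) = 1/(2*C) - 1*(-12) = 1/(2*C) + 12 = 12 + 1/(2*C))
l(U) - T(-152) = (12 + (½)/(-583)) - 245*(-152) = (12 + (½)*(-1/583)) - 1*(-37240) = (12 - 1/1166) + 37240 = 13991/1166 + 37240 = 43435831/1166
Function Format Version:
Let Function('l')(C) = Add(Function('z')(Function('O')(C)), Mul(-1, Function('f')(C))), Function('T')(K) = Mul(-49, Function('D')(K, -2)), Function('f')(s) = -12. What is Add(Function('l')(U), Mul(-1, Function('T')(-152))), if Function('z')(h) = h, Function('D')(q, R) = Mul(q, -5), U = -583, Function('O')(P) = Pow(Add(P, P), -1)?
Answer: Rational(43435831, 1166) ≈ 37252.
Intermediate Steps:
Function('O')(P) = Mul(Rational(1, 2), Pow(P, -1)) (Function('O')(P) = Pow(Mul(2, P), -1) = Mul(Rational(1, 2), Pow(P, -1)))
Function('D')(q, R) = Mul(-5, q)
Function('T')(K) = Mul(245, K) (Function('T')(K) = Mul(-49, Mul(-5, K)) = Mul(245, K))
Function('l')(C) = Add(12, Mul(Rational(1, 2), Pow(C, -1))) (Function('l')(C) = Add(Mul(Rational(1, 2), Pow(C, -1)), Mul(-1, -12)) = Add(Mul(Rational(1, 2), Pow(C, -1)), 12) = Add(12, Mul(Rational(1, 2), Pow(C, -1))))
Add(Function('l')(U), Mul(-1, Function('T')(-152))) = Add(Add(12, Mul(Rational(1, 2), Pow(-583, -1))), Mul(-1, Mul(245, -152))) = Add(Add(12, Mul(Rational(1, 2), Rational(-1, 583))), Mul(-1, -37240)) = Add(Add(12, Rational(-1, 1166)), 37240) = Add(Rational(13991, 1166), 37240) = Rational(43435831, 1166)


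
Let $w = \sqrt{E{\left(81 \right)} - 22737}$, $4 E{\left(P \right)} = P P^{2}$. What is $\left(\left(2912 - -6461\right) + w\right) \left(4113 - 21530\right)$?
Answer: $-163249541 - \frac{17417 \sqrt{440493}}{2} \approx -1.6903 \cdot 10^{8}$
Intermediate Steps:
$E{\left(P \right)} = \frac{P^{3}}{4}$ ($E{\left(P \right)} = \frac{P P^{2}}{4} = \frac{P^{3}}{4}$)
$w = \frac{\sqrt{440493}}{2}$ ($w = \sqrt{\frac{81^{3}}{4} - 22737} = \sqrt{\frac{1}{4} \cdot 531441 - 22737} = \sqrt{\frac{531441}{4} - 22737} = \sqrt{\frac{440493}{4}} = \frac{\sqrt{440493}}{2} \approx 331.85$)
$\left(\left(2912 - -6461\right) + w\right) \left(4113 - 21530\right) = \left(\left(2912 - -6461\right) + \frac{\sqrt{440493}}{2}\right) \left(4113 - 21530\right) = \left(\left(2912 + 6461\right) + \frac{\sqrt{440493}}{2}\right) \left(-17417\right) = \left(9373 + \frac{\sqrt{440493}}{2}\right) \left(-17417\right) = -163249541 - \frac{17417 \sqrt{440493}}{2}$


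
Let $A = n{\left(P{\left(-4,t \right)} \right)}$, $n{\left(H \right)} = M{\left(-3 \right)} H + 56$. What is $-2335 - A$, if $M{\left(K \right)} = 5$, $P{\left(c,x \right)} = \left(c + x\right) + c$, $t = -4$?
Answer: $-2331$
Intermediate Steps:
$P{\left(c,x \right)} = x + 2 c$
$n{\left(H \right)} = 56 + 5 H$ ($n{\left(H \right)} = 5 H + 56 = 56 + 5 H$)
$A = -4$ ($A = 56 + 5 \left(-4 + 2 \left(-4\right)\right) = 56 + 5 \left(-4 - 8\right) = 56 + 5 \left(-12\right) = 56 - 60 = -4$)
$-2335 - A = -2335 - -4 = -2335 + 4 = -2331$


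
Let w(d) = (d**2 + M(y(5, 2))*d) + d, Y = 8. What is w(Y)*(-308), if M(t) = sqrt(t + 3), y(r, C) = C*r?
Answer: -22176 - 2464*sqrt(13) ≈ -31060.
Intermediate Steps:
M(t) = sqrt(3 + t)
w(d) = d + d**2 + d*sqrt(13) (w(d) = (d**2 + sqrt(3 + 2*5)*d) + d = (d**2 + sqrt(3 + 10)*d) + d = (d**2 + sqrt(13)*d) + d = (d**2 + d*sqrt(13)) + d = d + d**2 + d*sqrt(13))
w(Y)*(-308) = (8*(1 + 8 + sqrt(13)))*(-308) = (8*(9 + sqrt(13)))*(-308) = (72 + 8*sqrt(13))*(-308) = -22176 - 2464*sqrt(13)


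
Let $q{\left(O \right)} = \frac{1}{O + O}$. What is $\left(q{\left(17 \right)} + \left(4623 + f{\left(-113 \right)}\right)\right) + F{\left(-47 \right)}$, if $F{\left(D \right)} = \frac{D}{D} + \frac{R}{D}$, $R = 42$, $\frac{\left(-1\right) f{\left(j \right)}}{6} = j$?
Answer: $\frac{8471215}{1598} \approx 5301.1$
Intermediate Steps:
$f{\left(j \right)} = - 6 j$
$q{\left(O \right)} = \frac{1}{2 O}$
$F{\left(D \right)} = 1 + \frac{42}{D}$ ($F{\left(D \right)} = \frac{D}{D} + \frac{42}{D} = 1 + \frac{42}{D}$)
$\left(q{\left(17 \right)} + \left(4623 + f{\left(-113 \right)}\right)\right) + F{\left(-47 \right)} = \left(\frac{1}{2 \cdot 17} + \left(4623 - -678\right)\right) + \frac{42 - 47}{-47} = \left(\frac{1}{2} \cdot \frac{1}{17} + \left(4623 + 678\right)\right) - - \frac{5}{47} = \left(\frac{1}{34} + 5301\right) + \frac{5}{47} = \frac{180235}{34} + \frac{5}{47} = \frac{8471215}{1598}$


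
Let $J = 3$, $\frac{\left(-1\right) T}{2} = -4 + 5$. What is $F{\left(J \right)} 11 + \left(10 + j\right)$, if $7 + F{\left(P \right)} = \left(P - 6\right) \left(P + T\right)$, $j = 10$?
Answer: $-90$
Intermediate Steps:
$T = -2$ ($T = - 2 \left(-4 + 5\right) = \left(-2\right) 1 = -2$)
$F{\left(P \right)} = -7 + \left(-6 + P\right) \left(-2 + P\right)$ ($F{\left(P \right)} = -7 + \left(P - 6\right) \left(P - 2\right) = -7 + \left(-6 + P\right) \left(-2 + P\right)$)
$F{\left(J \right)} 11 + \left(10 + j\right) = \left(5 + 3^{2} - 24\right) 11 + \left(10 + 10\right) = \left(5 + 9 - 24\right) 11 + 20 = \left(-10\right) 11 + 20 = -110 + 20 = -90$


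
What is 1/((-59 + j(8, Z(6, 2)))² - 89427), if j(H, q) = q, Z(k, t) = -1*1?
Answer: -1/85827 ≈ -1.1651e-5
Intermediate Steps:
Z(k, t) = -1
1/((-59 + j(8, Z(6, 2)))² - 89427) = 1/((-59 - 1)² - 89427) = 1/((-60)² - 89427) = 1/(3600 - 89427) = 1/(-85827) = -1/85827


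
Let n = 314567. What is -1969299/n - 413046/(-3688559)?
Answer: -7133944909059/1160298938953 ≈ -6.1484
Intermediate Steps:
-1969299/n - 413046/(-3688559) = -1969299/314567 - 413046/(-3688559) = -1969299*1/314567 - 413046*(-1/3688559) = -1969299/314567 + 413046/3688559 = -7133944909059/1160298938953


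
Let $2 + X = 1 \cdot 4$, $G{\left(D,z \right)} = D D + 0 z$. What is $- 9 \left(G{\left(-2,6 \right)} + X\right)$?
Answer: $-54$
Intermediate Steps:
$G{\left(D,z \right)} = D^{2}$ ($G{\left(D,z \right)} = D^{2} + 0 = D^{2}$)
$X = 2$ ($X = -2 + 1 \cdot 4 = -2 + 4 = 2$)
$- 9 \left(G{\left(-2,6 \right)} + X\right) = - 9 \left(\left(-2\right)^{2} + 2\right) = - 9 \left(4 + 2\right) = \left(-9\right) 6 = -54$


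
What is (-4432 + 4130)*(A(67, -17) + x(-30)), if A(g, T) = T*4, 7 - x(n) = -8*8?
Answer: -906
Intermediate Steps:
x(n) = 71 (x(n) = 7 - (-8)*8 = 7 - 1*(-64) = 7 + 64 = 71)
A(g, T) = 4*T
(-4432 + 4130)*(A(67, -17) + x(-30)) = (-4432 + 4130)*(4*(-17) + 71) = -302*(-68 + 71) = -302*3 = -906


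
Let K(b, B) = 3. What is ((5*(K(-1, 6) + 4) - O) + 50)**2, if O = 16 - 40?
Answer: 11881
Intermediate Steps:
O = -24
((5*(K(-1, 6) + 4) - O) + 50)**2 = ((5*(3 + 4) - 1*(-24)) + 50)**2 = ((5*7 + 24) + 50)**2 = ((35 + 24) + 50)**2 = (59 + 50)**2 = 109**2 = 11881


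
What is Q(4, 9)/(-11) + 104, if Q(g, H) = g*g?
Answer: 1128/11 ≈ 102.55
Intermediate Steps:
Q(g, H) = g**2
Q(4, 9)/(-11) + 104 = 4**2/(-11) + 104 = 16*(-1/11) + 104 = -16/11 + 104 = 1128/11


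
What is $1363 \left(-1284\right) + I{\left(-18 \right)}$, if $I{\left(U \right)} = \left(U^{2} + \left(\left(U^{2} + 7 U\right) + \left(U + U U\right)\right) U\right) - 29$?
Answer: $-1758869$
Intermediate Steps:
$I{\left(U \right)} = -29 + U^{2} + U \left(2 U^{2} + 8 U\right)$ ($I{\left(U \right)} = \left(U^{2} + \left(\left(U^{2} + 7 U\right) + \left(U + U^{2}\right)\right) U\right) - 29 = \left(U^{2} + \left(2 U^{2} + 8 U\right) U\right) - 29 = \left(U^{2} + U \left(2 U^{2} + 8 U\right)\right) - 29 = -29 + U^{2} + U \left(2 U^{2} + 8 U\right)$)
$1363 \left(-1284\right) + I{\left(-18 \right)} = 1363 \left(-1284\right) + \left(-29 + 2 \left(-18\right)^{3} + 9 \left(-18\right)^{2}\right) = -1750092 + \left(-29 + 2 \left(-5832\right) + 9 \cdot 324\right) = -1750092 - 8777 = -1758869$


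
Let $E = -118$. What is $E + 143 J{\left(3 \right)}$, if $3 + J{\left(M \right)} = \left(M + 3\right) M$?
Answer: $2027$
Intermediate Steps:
$J{\left(M \right)} = -3 + M \left(3 + M\right)$ ($J{\left(M \right)} = -3 + \left(M + 3\right) M = -3 + \left(3 + M\right) M = -3 + M \left(3 + M\right)$)
$E + 143 J{\left(3 \right)} = -118 + 143 \left(-3 + 3^{2} + 3 \cdot 3\right) = -118 + 143 \left(-3 + 9 + 9\right) = -118 + 143 \cdot 15 = -118 + 2145 = 2027$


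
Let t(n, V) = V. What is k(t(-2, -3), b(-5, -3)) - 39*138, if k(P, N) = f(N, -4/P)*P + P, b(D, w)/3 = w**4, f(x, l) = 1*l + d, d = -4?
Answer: -5377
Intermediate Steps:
f(x, l) = -4 + l (f(x, l) = 1*l - 4 = l - 4 = -4 + l)
b(D, w) = 3*w**4
k(P, N) = P + P*(-4 - 4/P) (k(P, N) = (-4 - 4/P)*P + P = P*(-4 - 4/P) + P = P + P*(-4 - 4/P))
k(t(-2, -3), b(-5, -3)) - 39*138 = (-4 - 3*(-3)) - 39*138 = (-4 + 9) - 5382 = 5 - 5382 = -5377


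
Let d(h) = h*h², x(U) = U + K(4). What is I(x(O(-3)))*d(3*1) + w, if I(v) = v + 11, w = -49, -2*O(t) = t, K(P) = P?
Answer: 793/2 ≈ 396.50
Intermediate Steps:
O(t) = -t/2
x(U) = 4 + U (x(U) = U + 4 = 4 + U)
d(h) = h³
I(v) = 11 + v
I(x(O(-3)))*d(3*1) + w = (11 + (4 - ½*(-3)))*(3*1)³ - 49 = (11 + (4 + 3/2))*3³ - 49 = (11 + 11/2)*27 - 49 = (33/2)*27 - 49 = 891/2 - 49 = 793/2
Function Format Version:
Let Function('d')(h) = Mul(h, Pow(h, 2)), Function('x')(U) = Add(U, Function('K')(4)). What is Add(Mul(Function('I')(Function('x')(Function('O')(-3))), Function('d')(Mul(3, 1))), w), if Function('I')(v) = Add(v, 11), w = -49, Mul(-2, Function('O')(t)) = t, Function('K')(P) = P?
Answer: Rational(793, 2) ≈ 396.50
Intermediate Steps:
Function('O')(t) = Mul(Rational(-1, 2), t)
Function('x')(U) = Add(4, U) (Function('x')(U) = Add(U, 4) = Add(4, U))
Function('d')(h) = Pow(h, 3)
Function('I')(v) = Add(11, v)
Add(Mul(Function('I')(Function('x')(Function('O')(-3))), Function('d')(Mul(3, 1))), w) = Add(Mul(Add(11, Add(4, Mul(Rational(-1, 2), -3))), Pow(Mul(3, 1), 3)), -49) = Add(Mul(Add(11, Add(4, Rational(3, 2))), Pow(3, 3)), -49) = Add(Mul(Add(11, Rational(11, 2)), 27), -49) = Add(Mul(Rational(33, 2), 27), -49) = Add(Rational(891, 2), -49) = Rational(793, 2)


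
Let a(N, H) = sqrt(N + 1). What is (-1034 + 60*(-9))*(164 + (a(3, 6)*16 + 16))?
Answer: -333688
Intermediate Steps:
a(N, H) = sqrt(1 + N)
(-1034 + 60*(-9))*(164 + (a(3, 6)*16 + 16)) = (-1034 + 60*(-9))*(164 + (sqrt(1 + 3)*16 + 16)) = (-1034 - 540)*(164 + (sqrt(4)*16 + 16)) = -1574*(164 + (2*16 + 16)) = -1574*(164 + (32 + 16)) = -1574*(164 + 48) = -1574*212 = -333688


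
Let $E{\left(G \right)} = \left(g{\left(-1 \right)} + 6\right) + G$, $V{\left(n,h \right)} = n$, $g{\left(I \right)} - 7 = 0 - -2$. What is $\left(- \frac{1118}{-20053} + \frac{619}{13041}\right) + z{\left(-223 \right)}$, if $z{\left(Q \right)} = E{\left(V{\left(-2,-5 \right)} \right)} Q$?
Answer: $- \frac{758093897882}{261511173} \approx -2898.9$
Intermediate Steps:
$g{\left(I \right)} = 9$ ($g{\left(I \right)} = 7 + \left(0 - -2\right) = 7 + \left(0 + 2\right) = 7 + 2 = 9$)
$E{\left(G \right)} = 15 + G$ ($E{\left(G \right)} = \left(9 + 6\right) + G = 15 + G$)
$z{\left(Q \right)} = 13 Q$ ($z{\left(Q \right)} = \left(15 - 2\right) Q = 13 Q$)
$\left(- \frac{1118}{-20053} + \frac{619}{13041}\right) + z{\left(-223 \right)} = \left(- \frac{1118}{-20053} + \frac{619}{13041}\right) + 13 \left(-223\right) = \left(\left(-1118\right) \left(- \frac{1}{20053}\right) + 619 \cdot \frac{1}{13041}\right) - 2899 = \left(\frac{1118}{20053} + \frac{619}{13041}\right) - 2899 = \frac{26992645}{261511173} - 2899 = - \frac{758093897882}{261511173}$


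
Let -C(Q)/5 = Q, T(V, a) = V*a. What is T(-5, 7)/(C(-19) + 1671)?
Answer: -35/1766 ≈ -0.019819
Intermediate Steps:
C(Q) = -5*Q
T(-5, 7)/(C(-19) + 1671) = (-5*7)/(-5*(-19) + 1671) = -35/(95 + 1671) = -35/1766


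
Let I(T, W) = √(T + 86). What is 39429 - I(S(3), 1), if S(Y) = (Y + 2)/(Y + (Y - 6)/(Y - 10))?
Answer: 39429 - √12594/12 ≈ 39420.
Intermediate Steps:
S(Y) = (2 + Y)/(Y + (-6 + Y)/(-10 + Y))
I(T, W) = √(86 + T)
39429 - I(S(3), 1) = 39429 - √(86 + (20 - 1*3² + 8*3)/(6 - 1*3² + 9*3)) = 39429 - √(86 + (20 - 1*9 + 24)/(6 - 1*9 + 27)) = 39429 - √(86 + (20 - 9 + 24)/(6 - 9 + 27)) = 39429 - √(86 + 35/24) = 39429 - √(2099/24) = 39429 - √12594/12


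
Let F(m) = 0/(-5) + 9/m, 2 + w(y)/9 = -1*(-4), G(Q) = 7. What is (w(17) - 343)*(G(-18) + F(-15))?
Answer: -2080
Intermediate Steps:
w(y) = 18 (w(y) = -18 + 9*(-1*(-4)) = -18 + 9*4 = -18 + 36 = 18)
F(m) = 9/m (F(m) = 0*(-⅕) + 9/m = 0 + 9/m = 9/m)
(w(17) - 343)*(G(-18) + F(-15)) = (18 - 343)*(7 + 9/(-15)) = -325*(7 + 9*(-1/15)) = -325*(7 - ⅗) = -325*32/5 = -2080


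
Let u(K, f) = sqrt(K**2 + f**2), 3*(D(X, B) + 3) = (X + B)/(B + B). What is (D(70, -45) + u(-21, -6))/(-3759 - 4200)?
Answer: 167/429786 - sqrt(53)/2653 ≈ -0.0023555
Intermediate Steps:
D(X, B) = -3 + (B + X)/(6*B) (D(X, B) = -3 + ((X + B)/(B + B))/3 = -3 + ((B + X)/((2*B)))/3 = -3 + ((B + X)*(1/(2*B)))/3 = -3 + ((B + X)/(2*B))/3 = -3 + (B + X)/(6*B))
(D(70, -45) + u(-21, -6))/(-3759 - 4200) = ((1/6)*(70 - 17*(-45))/(-45) + sqrt((-21)**2 + (-6)**2))/(-3759 - 4200) = ((1/6)*(-1/45)*(70 + 765) + sqrt(441 + 36))/(-7959) = ((1/6)*(-1/45)*835 + sqrt(477))*(-1/7959) = (-167/54 + 3*sqrt(53))*(-1/7959) = 167/429786 - sqrt(53)/2653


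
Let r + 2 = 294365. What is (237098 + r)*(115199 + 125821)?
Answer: 128092730220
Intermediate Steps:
r = 294363 (r = -2 + 294365 = 294363)
(237098 + r)*(115199 + 125821) = (237098 + 294363)*(115199 + 125821) = 531461*241020 = 128092730220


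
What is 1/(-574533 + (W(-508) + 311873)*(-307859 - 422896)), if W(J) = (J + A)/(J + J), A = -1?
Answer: -1016/231550153860663 ≈ -4.3878e-12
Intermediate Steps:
W(J) = (-1 + J)/(2*J) (W(J) = (J - 1)/(J + J) = (-1 + J)/((2*J)) = (-1 + J)*(1/(2*J)) = (-1 + J)/(2*J))
1/(-574533 + (W(-508) + 311873)*(-307859 - 422896)) = 1/(-574533 + ((½)*(-1 - 508)/(-508) + 311873)*(-307859 - 422896)) = 1/(-574533 + ((½)*(-1/508)*(-509) + 311873)*(-730755)) = 1/(-574533 + (509/1016 + 311873)*(-730755)) = 1/(-574533 + (316863477/1016)*(-730755)) = 1/(-574533 - 231549570135135/1016) = 1/(-231550153860663/1016) = -1016/231550153860663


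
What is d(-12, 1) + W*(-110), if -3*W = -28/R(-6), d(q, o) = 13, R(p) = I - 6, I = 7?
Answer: -3041/3 ≈ -1013.7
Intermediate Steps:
R(p) = 1 (R(p) = 7 - 6 = 1)
W = 28/3 (W = -(-28)/(3*1) = -(-28)/3 = -⅓*(-28) = 28/3 ≈ 9.3333)
d(-12, 1) + W*(-110) = 13 + (28/3)*(-110) = 13 - 3080/3 = -3041/3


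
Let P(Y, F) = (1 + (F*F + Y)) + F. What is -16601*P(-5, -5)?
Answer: -265616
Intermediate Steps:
P(Y, F) = 1 + F + Y + F**2 (P(Y, F) = (1 + (F**2 + Y)) + F = (1 + (Y + F**2)) + F = (1 + Y + F**2) + F = 1 + F + Y + F**2)
-16601*P(-5, -5) = -16601*(1 - 5 - 5 + (-5)**2) = -16601*(1 - 5 - 5 + 25) = -16601*16 = -1*265616 = -265616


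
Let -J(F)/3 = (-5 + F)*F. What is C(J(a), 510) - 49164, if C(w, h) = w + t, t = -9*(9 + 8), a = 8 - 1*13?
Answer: -49467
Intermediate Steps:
a = -5 (a = 8 - 13 = -5)
t = -153 (t = -9*17 = -153)
J(F) = -3*F*(-5 + F) (J(F) = -3*(-5 + F)*F = -3*F*(-5 + F))
C(w, h) = -153 + w (C(w, h) = w - 153 = -153 + w)
C(J(a), 510) - 49164 = (-153 + 3*(-5)*(5 - 1*(-5))) - 49164 = (-153 + 3*(-5)*(5 + 5)) - 49164 = (-153 + 3*(-5)*10) - 49164 = (-153 - 150) - 49164 = -303 - 49164 = -49467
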